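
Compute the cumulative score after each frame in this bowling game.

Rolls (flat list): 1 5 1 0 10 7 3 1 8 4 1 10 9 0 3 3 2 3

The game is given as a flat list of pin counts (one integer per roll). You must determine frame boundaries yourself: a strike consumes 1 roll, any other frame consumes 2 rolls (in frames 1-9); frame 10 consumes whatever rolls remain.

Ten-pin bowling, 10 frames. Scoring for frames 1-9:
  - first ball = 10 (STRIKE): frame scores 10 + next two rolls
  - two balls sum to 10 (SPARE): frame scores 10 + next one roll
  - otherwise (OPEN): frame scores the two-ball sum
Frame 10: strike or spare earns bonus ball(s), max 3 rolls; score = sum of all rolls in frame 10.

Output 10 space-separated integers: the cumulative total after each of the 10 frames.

Frame 1: OPEN (1+5=6). Cumulative: 6
Frame 2: OPEN (1+0=1). Cumulative: 7
Frame 3: STRIKE. 10 + next two rolls (7+3) = 20. Cumulative: 27
Frame 4: SPARE (7+3=10). 10 + next roll (1) = 11. Cumulative: 38
Frame 5: OPEN (1+8=9). Cumulative: 47
Frame 6: OPEN (4+1=5). Cumulative: 52
Frame 7: STRIKE. 10 + next two rolls (9+0) = 19. Cumulative: 71
Frame 8: OPEN (9+0=9). Cumulative: 80
Frame 9: OPEN (3+3=6). Cumulative: 86
Frame 10: OPEN. Sum of all frame-10 rolls (2+3) = 5. Cumulative: 91

Answer: 6 7 27 38 47 52 71 80 86 91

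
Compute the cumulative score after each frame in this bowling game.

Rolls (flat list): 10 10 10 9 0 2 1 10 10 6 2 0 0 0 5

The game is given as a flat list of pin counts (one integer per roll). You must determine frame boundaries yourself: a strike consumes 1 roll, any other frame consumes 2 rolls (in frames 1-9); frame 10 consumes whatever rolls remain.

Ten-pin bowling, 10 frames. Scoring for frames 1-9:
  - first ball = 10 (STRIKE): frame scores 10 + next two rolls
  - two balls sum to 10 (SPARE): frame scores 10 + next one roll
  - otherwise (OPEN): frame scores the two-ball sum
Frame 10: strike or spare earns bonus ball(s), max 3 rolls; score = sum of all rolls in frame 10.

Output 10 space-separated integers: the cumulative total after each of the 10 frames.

Answer: 30 59 78 87 90 116 134 142 142 147

Derivation:
Frame 1: STRIKE. 10 + next two rolls (10+10) = 30. Cumulative: 30
Frame 2: STRIKE. 10 + next two rolls (10+9) = 29. Cumulative: 59
Frame 3: STRIKE. 10 + next two rolls (9+0) = 19. Cumulative: 78
Frame 4: OPEN (9+0=9). Cumulative: 87
Frame 5: OPEN (2+1=3). Cumulative: 90
Frame 6: STRIKE. 10 + next two rolls (10+6) = 26. Cumulative: 116
Frame 7: STRIKE. 10 + next two rolls (6+2) = 18. Cumulative: 134
Frame 8: OPEN (6+2=8). Cumulative: 142
Frame 9: OPEN (0+0=0). Cumulative: 142
Frame 10: OPEN. Sum of all frame-10 rolls (0+5) = 5. Cumulative: 147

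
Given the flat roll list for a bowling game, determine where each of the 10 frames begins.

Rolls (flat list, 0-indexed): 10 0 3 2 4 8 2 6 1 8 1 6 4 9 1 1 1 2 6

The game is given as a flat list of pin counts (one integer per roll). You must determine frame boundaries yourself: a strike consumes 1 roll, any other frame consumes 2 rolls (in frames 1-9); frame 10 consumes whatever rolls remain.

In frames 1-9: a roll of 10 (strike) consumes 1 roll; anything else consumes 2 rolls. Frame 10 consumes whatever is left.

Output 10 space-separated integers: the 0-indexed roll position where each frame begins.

Answer: 0 1 3 5 7 9 11 13 15 17

Derivation:
Frame 1 starts at roll index 0: roll=10 (strike), consumes 1 roll
Frame 2 starts at roll index 1: rolls=0,3 (sum=3), consumes 2 rolls
Frame 3 starts at roll index 3: rolls=2,4 (sum=6), consumes 2 rolls
Frame 4 starts at roll index 5: rolls=8,2 (sum=10), consumes 2 rolls
Frame 5 starts at roll index 7: rolls=6,1 (sum=7), consumes 2 rolls
Frame 6 starts at roll index 9: rolls=8,1 (sum=9), consumes 2 rolls
Frame 7 starts at roll index 11: rolls=6,4 (sum=10), consumes 2 rolls
Frame 8 starts at roll index 13: rolls=9,1 (sum=10), consumes 2 rolls
Frame 9 starts at roll index 15: rolls=1,1 (sum=2), consumes 2 rolls
Frame 10 starts at roll index 17: 2 remaining rolls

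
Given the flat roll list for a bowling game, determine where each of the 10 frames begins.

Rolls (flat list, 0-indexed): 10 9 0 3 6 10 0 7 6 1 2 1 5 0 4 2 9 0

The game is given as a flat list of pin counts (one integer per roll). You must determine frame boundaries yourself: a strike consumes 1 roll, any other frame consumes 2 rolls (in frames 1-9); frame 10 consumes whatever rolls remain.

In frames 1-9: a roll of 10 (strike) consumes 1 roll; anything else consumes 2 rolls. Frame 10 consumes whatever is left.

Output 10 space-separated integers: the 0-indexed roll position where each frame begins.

Answer: 0 1 3 5 6 8 10 12 14 16

Derivation:
Frame 1 starts at roll index 0: roll=10 (strike), consumes 1 roll
Frame 2 starts at roll index 1: rolls=9,0 (sum=9), consumes 2 rolls
Frame 3 starts at roll index 3: rolls=3,6 (sum=9), consumes 2 rolls
Frame 4 starts at roll index 5: roll=10 (strike), consumes 1 roll
Frame 5 starts at roll index 6: rolls=0,7 (sum=7), consumes 2 rolls
Frame 6 starts at roll index 8: rolls=6,1 (sum=7), consumes 2 rolls
Frame 7 starts at roll index 10: rolls=2,1 (sum=3), consumes 2 rolls
Frame 8 starts at roll index 12: rolls=5,0 (sum=5), consumes 2 rolls
Frame 9 starts at roll index 14: rolls=4,2 (sum=6), consumes 2 rolls
Frame 10 starts at roll index 16: 2 remaining rolls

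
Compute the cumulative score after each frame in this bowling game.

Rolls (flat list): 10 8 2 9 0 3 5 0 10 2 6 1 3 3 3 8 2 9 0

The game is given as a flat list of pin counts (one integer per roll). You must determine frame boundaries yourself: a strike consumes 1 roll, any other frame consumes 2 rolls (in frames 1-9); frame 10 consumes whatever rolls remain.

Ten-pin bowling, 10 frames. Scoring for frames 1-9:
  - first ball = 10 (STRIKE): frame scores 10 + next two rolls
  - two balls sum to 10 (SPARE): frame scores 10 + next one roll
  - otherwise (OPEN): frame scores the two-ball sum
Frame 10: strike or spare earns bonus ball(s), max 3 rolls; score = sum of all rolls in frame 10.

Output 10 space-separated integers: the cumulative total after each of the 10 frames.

Frame 1: STRIKE. 10 + next two rolls (8+2) = 20. Cumulative: 20
Frame 2: SPARE (8+2=10). 10 + next roll (9) = 19. Cumulative: 39
Frame 3: OPEN (9+0=9). Cumulative: 48
Frame 4: OPEN (3+5=8). Cumulative: 56
Frame 5: SPARE (0+10=10). 10 + next roll (2) = 12. Cumulative: 68
Frame 6: OPEN (2+6=8). Cumulative: 76
Frame 7: OPEN (1+3=4). Cumulative: 80
Frame 8: OPEN (3+3=6). Cumulative: 86
Frame 9: SPARE (8+2=10). 10 + next roll (9) = 19. Cumulative: 105
Frame 10: OPEN. Sum of all frame-10 rolls (9+0) = 9. Cumulative: 114

Answer: 20 39 48 56 68 76 80 86 105 114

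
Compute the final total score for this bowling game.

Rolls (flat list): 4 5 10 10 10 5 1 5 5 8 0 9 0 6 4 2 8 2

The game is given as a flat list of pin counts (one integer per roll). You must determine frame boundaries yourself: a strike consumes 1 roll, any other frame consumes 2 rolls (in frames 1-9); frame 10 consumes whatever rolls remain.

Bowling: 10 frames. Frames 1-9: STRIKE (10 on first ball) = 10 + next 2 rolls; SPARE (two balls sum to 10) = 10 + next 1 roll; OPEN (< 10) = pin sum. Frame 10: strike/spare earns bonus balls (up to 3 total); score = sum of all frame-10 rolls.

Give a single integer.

Answer: 145

Derivation:
Frame 1: OPEN (4+5=9). Cumulative: 9
Frame 2: STRIKE. 10 + next two rolls (10+10) = 30. Cumulative: 39
Frame 3: STRIKE. 10 + next two rolls (10+5) = 25. Cumulative: 64
Frame 4: STRIKE. 10 + next two rolls (5+1) = 16. Cumulative: 80
Frame 5: OPEN (5+1=6). Cumulative: 86
Frame 6: SPARE (5+5=10). 10 + next roll (8) = 18. Cumulative: 104
Frame 7: OPEN (8+0=8). Cumulative: 112
Frame 8: OPEN (9+0=9). Cumulative: 121
Frame 9: SPARE (6+4=10). 10 + next roll (2) = 12. Cumulative: 133
Frame 10: SPARE. Sum of all frame-10 rolls (2+8+2) = 12. Cumulative: 145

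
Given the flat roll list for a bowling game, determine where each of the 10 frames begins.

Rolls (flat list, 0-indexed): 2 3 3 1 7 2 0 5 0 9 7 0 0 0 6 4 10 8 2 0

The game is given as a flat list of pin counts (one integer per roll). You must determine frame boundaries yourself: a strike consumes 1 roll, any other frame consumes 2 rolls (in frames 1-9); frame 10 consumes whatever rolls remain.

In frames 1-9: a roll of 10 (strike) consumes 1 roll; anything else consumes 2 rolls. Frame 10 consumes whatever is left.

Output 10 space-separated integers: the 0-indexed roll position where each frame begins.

Answer: 0 2 4 6 8 10 12 14 16 17

Derivation:
Frame 1 starts at roll index 0: rolls=2,3 (sum=5), consumes 2 rolls
Frame 2 starts at roll index 2: rolls=3,1 (sum=4), consumes 2 rolls
Frame 3 starts at roll index 4: rolls=7,2 (sum=9), consumes 2 rolls
Frame 4 starts at roll index 6: rolls=0,5 (sum=5), consumes 2 rolls
Frame 5 starts at roll index 8: rolls=0,9 (sum=9), consumes 2 rolls
Frame 6 starts at roll index 10: rolls=7,0 (sum=7), consumes 2 rolls
Frame 7 starts at roll index 12: rolls=0,0 (sum=0), consumes 2 rolls
Frame 8 starts at roll index 14: rolls=6,4 (sum=10), consumes 2 rolls
Frame 9 starts at roll index 16: roll=10 (strike), consumes 1 roll
Frame 10 starts at roll index 17: 3 remaining rolls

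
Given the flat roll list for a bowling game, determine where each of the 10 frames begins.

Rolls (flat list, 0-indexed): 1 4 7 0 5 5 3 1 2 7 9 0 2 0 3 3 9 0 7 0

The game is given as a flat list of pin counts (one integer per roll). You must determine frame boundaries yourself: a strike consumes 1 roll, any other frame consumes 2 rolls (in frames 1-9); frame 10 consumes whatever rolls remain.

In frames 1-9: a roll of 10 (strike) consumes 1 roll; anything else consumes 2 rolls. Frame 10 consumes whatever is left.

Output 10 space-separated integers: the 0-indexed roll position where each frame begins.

Answer: 0 2 4 6 8 10 12 14 16 18

Derivation:
Frame 1 starts at roll index 0: rolls=1,4 (sum=5), consumes 2 rolls
Frame 2 starts at roll index 2: rolls=7,0 (sum=7), consumes 2 rolls
Frame 3 starts at roll index 4: rolls=5,5 (sum=10), consumes 2 rolls
Frame 4 starts at roll index 6: rolls=3,1 (sum=4), consumes 2 rolls
Frame 5 starts at roll index 8: rolls=2,7 (sum=9), consumes 2 rolls
Frame 6 starts at roll index 10: rolls=9,0 (sum=9), consumes 2 rolls
Frame 7 starts at roll index 12: rolls=2,0 (sum=2), consumes 2 rolls
Frame 8 starts at roll index 14: rolls=3,3 (sum=6), consumes 2 rolls
Frame 9 starts at roll index 16: rolls=9,0 (sum=9), consumes 2 rolls
Frame 10 starts at roll index 18: 2 remaining rolls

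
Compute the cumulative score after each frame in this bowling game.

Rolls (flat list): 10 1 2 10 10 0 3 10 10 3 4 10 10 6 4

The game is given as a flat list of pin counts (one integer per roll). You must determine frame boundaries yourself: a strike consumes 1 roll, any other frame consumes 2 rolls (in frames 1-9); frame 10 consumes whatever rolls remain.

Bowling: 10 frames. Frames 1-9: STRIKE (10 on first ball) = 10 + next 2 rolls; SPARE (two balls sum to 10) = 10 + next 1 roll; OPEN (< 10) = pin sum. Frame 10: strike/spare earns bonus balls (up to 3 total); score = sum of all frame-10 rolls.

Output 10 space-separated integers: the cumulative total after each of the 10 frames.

Answer: 13 16 36 49 52 75 92 99 125 145

Derivation:
Frame 1: STRIKE. 10 + next two rolls (1+2) = 13. Cumulative: 13
Frame 2: OPEN (1+2=3). Cumulative: 16
Frame 3: STRIKE. 10 + next two rolls (10+0) = 20. Cumulative: 36
Frame 4: STRIKE. 10 + next two rolls (0+3) = 13. Cumulative: 49
Frame 5: OPEN (0+3=3). Cumulative: 52
Frame 6: STRIKE. 10 + next two rolls (10+3) = 23. Cumulative: 75
Frame 7: STRIKE. 10 + next two rolls (3+4) = 17. Cumulative: 92
Frame 8: OPEN (3+4=7). Cumulative: 99
Frame 9: STRIKE. 10 + next two rolls (10+6) = 26. Cumulative: 125
Frame 10: STRIKE. Sum of all frame-10 rolls (10+6+4) = 20. Cumulative: 145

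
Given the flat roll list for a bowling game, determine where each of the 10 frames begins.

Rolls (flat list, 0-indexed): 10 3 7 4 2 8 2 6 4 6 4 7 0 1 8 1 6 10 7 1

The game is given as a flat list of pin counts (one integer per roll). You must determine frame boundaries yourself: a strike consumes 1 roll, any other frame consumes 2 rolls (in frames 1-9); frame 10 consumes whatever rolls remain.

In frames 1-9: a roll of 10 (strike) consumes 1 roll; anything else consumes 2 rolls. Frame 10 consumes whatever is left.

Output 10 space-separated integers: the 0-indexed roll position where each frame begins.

Frame 1 starts at roll index 0: roll=10 (strike), consumes 1 roll
Frame 2 starts at roll index 1: rolls=3,7 (sum=10), consumes 2 rolls
Frame 3 starts at roll index 3: rolls=4,2 (sum=6), consumes 2 rolls
Frame 4 starts at roll index 5: rolls=8,2 (sum=10), consumes 2 rolls
Frame 5 starts at roll index 7: rolls=6,4 (sum=10), consumes 2 rolls
Frame 6 starts at roll index 9: rolls=6,4 (sum=10), consumes 2 rolls
Frame 7 starts at roll index 11: rolls=7,0 (sum=7), consumes 2 rolls
Frame 8 starts at roll index 13: rolls=1,8 (sum=9), consumes 2 rolls
Frame 9 starts at roll index 15: rolls=1,6 (sum=7), consumes 2 rolls
Frame 10 starts at roll index 17: 3 remaining rolls

Answer: 0 1 3 5 7 9 11 13 15 17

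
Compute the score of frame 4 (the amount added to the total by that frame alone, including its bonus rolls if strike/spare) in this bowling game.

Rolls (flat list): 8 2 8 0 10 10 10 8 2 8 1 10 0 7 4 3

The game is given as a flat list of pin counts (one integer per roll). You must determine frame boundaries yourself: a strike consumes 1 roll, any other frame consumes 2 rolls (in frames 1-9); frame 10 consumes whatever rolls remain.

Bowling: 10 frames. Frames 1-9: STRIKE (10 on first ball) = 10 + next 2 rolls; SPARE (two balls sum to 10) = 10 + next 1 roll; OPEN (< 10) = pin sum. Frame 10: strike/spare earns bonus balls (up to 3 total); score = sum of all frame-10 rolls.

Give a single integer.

Frame 1: SPARE (8+2=10). 10 + next roll (8) = 18. Cumulative: 18
Frame 2: OPEN (8+0=8). Cumulative: 26
Frame 3: STRIKE. 10 + next two rolls (10+10) = 30. Cumulative: 56
Frame 4: STRIKE. 10 + next two rolls (10+8) = 28. Cumulative: 84
Frame 5: STRIKE. 10 + next two rolls (8+2) = 20. Cumulative: 104
Frame 6: SPARE (8+2=10). 10 + next roll (8) = 18. Cumulative: 122

Answer: 28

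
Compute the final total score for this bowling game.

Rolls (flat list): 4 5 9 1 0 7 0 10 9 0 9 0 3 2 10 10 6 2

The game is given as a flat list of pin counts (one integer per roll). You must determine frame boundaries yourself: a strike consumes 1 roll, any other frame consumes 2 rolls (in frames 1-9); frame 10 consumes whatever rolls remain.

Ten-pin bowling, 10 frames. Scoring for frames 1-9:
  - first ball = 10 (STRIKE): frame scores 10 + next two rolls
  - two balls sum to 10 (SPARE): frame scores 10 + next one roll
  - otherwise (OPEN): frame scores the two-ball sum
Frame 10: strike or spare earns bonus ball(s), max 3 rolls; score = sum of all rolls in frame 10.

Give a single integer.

Answer: 120

Derivation:
Frame 1: OPEN (4+5=9). Cumulative: 9
Frame 2: SPARE (9+1=10). 10 + next roll (0) = 10. Cumulative: 19
Frame 3: OPEN (0+7=7). Cumulative: 26
Frame 4: SPARE (0+10=10). 10 + next roll (9) = 19. Cumulative: 45
Frame 5: OPEN (9+0=9). Cumulative: 54
Frame 6: OPEN (9+0=9). Cumulative: 63
Frame 7: OPEN (3+2=5). Cumulative: 68
Frame 8: STRIKE. 10 + next two rolls (10+6) = 26. Cumulative: 94
Frame 9: STRIKE. 10 + next two rolls (6+2) = 18. Cumulative: 112
Frame 10: OPEN. Sum of all frame-10 rolls (6+2) = 8. Cumulative: 120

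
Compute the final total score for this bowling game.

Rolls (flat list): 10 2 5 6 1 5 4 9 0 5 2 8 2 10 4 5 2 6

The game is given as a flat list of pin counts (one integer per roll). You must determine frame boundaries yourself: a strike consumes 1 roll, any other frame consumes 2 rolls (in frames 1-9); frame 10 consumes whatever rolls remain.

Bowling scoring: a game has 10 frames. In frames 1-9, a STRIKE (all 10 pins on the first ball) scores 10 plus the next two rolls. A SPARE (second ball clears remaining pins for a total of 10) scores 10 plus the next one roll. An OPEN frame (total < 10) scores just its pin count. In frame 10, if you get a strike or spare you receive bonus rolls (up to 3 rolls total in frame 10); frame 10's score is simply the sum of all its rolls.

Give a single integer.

Answer: 112

Derivation:
Frame 1: STRIKE. 10 + next two rolls (2+5) = 17. Cumulative: 17
Frame 2: OPEN (2+5=7). Cumulative: 24
Frame 3: OPEN (6+1=7). Cumulative: 31
Frame 4: OPEN (5+4=9). Cumulative: 40
Frame 5: OPEN (9+0=9). Cumulative: 49
Frame 6: OPEN (5+2=7). Cumulative: 56
Frame 7: SPARE (8+2=10). 10 + next roll (10) = 20. Cumulative: 76
Frame 8: STRIKE. 10 + next two rolls (4+5) = 19. Cumulative: 95
Frame 9: OPEN (4+5=9). Cumulative: 104
Frame 10: OPEN. Sum of all frame-10 rolls (2+6) = 8. Cumulative: 112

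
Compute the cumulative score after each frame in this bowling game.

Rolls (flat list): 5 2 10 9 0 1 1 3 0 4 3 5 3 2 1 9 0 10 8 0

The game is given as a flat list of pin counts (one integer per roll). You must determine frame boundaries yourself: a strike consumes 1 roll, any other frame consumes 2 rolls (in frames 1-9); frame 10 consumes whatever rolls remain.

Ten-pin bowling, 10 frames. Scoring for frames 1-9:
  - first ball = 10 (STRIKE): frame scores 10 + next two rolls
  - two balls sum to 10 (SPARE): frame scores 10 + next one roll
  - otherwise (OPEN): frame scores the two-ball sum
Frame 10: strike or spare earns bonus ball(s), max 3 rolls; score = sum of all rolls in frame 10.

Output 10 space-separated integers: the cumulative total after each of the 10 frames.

Answer: 7 26 35 37 40 47 55 58 67 85

Derivation:
Frame 1: OPEN (5+2=7). Cumulative: 7
Frame 2: STRIKE. 10 + next two rolls (9+0) = 19. Cumulative: 26
Frame 3: OPEN (9+0=9). Cumulative: 35
Frame 4: OPEN (1+1=2). Cumulative: 37
Frame 5: OPEN (3+0=3). Cumulative: 40
Frame 6: OPEN (4+3=7). Cumulative: 47
Frame 7: OPEN (5+3=8). Cumulative: 55
Frame 8: OPEN (2+1=3). Cumulative: 58
Frame 9: OPEN (9+0=9). Cumulative: 67
Frame 10: STRIKE. Sum of all frame-10 rolls (10+8+0) = 18. Cumulative: 85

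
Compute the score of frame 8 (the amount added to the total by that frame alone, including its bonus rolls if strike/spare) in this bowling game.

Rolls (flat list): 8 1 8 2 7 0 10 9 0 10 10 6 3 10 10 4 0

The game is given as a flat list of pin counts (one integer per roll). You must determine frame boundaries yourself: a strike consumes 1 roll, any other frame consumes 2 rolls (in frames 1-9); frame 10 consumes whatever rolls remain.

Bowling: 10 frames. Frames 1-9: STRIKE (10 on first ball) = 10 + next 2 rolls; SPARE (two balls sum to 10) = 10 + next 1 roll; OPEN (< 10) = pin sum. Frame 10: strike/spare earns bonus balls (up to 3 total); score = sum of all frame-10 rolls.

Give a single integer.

Frame 1: OPEN (8+1=9). Cumulative: 9
Frame 2: SPARE (8+2=10). 10 + next roll (7) = 17. Cumulative: 26
Frame 3: OPEN (7+0=7). Cumulative: 33
Frame 4: STRIKE. 10 + next two rolls (9+0) = 19. Cumulative: 52
Frame 5: OPEN (9+0=9). Cumulative: 61
Frame 6: STRIKE. 10 + next two rolls (10+6) = 26. Cumulative: 87
Frame 7: STRIKE. 10 + next two rolls (6+3) = 19. Cumulative: 106
Frame 8: OPEN (6+3=9). Cumulative: 115
Frame 9: STRIKE. 10 + next two rolls (10+4) = 24. Cumulative: 139
Frame 10: STRIKE. Sum of all frame-10 rolls (10+4+0) = 14. Cumulative: 153

Answer: 9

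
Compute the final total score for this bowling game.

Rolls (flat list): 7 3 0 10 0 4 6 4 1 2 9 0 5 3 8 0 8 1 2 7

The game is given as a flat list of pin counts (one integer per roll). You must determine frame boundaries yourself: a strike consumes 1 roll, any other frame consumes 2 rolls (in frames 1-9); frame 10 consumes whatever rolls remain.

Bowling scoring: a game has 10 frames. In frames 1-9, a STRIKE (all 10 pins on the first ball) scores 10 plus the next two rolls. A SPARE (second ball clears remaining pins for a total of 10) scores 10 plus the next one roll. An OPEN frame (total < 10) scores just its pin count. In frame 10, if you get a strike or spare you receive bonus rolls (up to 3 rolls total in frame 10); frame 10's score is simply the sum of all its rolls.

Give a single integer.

Frame 1: SPARE (7+3=10). 10 + next roll (0) = 10. Cumulative: 10
Frame 2: SPARE (0+10=10). 10 + next roll (0) = 10. Cumulative: 20
Frame 3: OPEN (0+4=4). Cumulative: 24
Frame 4: SPARE (6+4=10). 10 + next roll (1) = 11. Cumulative: 35
Frame 5: OPEN (1+2=3). Cumulative: 38
Frame 6: OPEN (9+0=9). Cumulative: 47
Frame 7: OPEN (5+3=8). Cumulative: 55
Frame 8: OPEN (8+0=8). Cumulative: 63
Frame 9: OPEN (8+1=9). Cumulative: 72
Frame 10: OPEN. Sum of all frame-10 rolls (2+7) = 9. Cumulative: 81

Answer: 81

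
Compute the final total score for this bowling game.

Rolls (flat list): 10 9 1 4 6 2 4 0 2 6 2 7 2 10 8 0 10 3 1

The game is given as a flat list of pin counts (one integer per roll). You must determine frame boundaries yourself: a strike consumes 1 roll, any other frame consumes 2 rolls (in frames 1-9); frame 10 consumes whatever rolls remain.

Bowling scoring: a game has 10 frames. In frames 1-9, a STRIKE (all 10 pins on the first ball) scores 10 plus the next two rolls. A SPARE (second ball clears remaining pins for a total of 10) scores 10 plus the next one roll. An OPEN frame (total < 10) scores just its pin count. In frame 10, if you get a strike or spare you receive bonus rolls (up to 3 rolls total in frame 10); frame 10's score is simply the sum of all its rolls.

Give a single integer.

Answer: 111

Derivation:
Frame 1: STRIKE. 10 + next two rolls (9+1) = 20. Cumulative: 20
Frame 2: SPARE (9+1=10). 10 + next roll (4) = 14. Cumulative: 34
Frame 3: SPARE (4+6=10). 10 + next roll (2) = 12. Cumulative: 46
Frame 4: OPEN (2+4=6). Cumulative: 52
Frame 5: OPEN (0+2=2). Cumulative: 54
Frame 6: OPEN (6+2=8). Cumulative: 62
Frame 7: OPEN (7+2=9). Cumulative: 71
Frame 8: STRIKE. 10 + next two rolls (8+0) = 18. Cumulative: 89
Frame 9: OPEN (8+0=8). Cumulative: 97
Frame 10: STRIKE. Sum of all frame-10 rolls (10+3+1) = 14. Cumulative: 111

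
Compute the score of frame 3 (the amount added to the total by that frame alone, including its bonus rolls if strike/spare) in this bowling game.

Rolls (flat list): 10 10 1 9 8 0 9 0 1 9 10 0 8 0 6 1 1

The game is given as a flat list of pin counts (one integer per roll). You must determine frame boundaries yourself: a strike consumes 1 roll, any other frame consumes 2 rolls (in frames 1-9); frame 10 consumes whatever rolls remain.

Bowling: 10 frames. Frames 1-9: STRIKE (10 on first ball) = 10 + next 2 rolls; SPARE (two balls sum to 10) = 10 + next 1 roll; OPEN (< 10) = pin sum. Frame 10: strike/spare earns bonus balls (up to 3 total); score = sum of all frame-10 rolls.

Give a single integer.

Frame 1: STRIKE. 10 + next two rolls (10+1) = 21. Cumulative: 21
Frame 2: STRIKE. 10 + next two rolls (1+9) = 20. Cumulative: 41
Frame 3: SPARE (1+9=10). 10 + next roll (8) = 18. Cumulative: 59
Frame 4: OPEN (8+0=8). Cumulative: 67
Frame 5: OPEN (9+0=9). Cumulative: 76

Answer: 18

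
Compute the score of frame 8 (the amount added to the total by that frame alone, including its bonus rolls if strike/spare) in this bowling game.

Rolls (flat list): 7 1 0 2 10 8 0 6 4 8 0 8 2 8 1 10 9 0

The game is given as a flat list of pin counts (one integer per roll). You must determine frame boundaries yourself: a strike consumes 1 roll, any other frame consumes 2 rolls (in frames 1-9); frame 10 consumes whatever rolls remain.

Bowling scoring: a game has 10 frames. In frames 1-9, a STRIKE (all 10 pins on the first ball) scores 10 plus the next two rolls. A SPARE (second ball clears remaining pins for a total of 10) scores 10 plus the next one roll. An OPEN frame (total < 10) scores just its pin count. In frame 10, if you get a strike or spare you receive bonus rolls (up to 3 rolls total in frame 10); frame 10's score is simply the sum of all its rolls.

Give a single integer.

Answer: 9

Derivation:
Frame 1: OPEN (7+1=8). Cumulative: 8
Frame 2: OPEN (0+2=2). Cumulative: 10
Frame 3: STRIKE. 10 + next two rolls (8+0) = 18. Cumulative: 28
Frame 4: OPEN (8+0=8). Cumulative: 36
Frame 5: SPARE (6+4=10). 10 + next roll (8) = 18. Cumulative: 54
Frame 6: OPEN (8+0=8). Cumulative: 62
Frame 7: SPARE (8+2=10). 10 + next roll (8) = 18. Cumulative: 80
Frame 8: OPEN (8+1=9). Cumulative: 89
Frame 9: STRIKE. 10 + next two rolls (9+0) = 19. Cumulative: 108
Frame 10: OPEN. Sum of all frame-10 rolls (9+0) = 9. Cumulative: 117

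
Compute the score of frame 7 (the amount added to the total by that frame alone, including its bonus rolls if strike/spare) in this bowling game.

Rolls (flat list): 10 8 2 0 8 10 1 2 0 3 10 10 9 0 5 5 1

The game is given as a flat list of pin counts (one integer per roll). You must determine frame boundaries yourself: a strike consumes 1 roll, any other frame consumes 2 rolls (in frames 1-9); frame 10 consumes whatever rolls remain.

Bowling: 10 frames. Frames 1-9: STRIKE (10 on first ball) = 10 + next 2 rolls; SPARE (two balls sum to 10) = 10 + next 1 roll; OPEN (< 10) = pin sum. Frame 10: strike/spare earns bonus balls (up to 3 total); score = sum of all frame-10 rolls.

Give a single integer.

Answer: 29

Derivation:
Frame 1: STRIKE. 10 + next two rolls (8+2) = 20. Cumulative: 20
Frame 2: SPARE (8+2=10). 10 + next roll (0) = 10. Cumulative: 30
Frame 3: OPEN (0+8=8). Cumulative: 38
Frame 4: STRIKE. 10 + next two rolls (1+2) = 13. Cumulative: 51
Frame 5: OPEN (1+2=3). Cumulative: 54
Frame 6: OPEN (0+3=3). Cumulative: 57
Frame 7: STRIKE. 10 + next two rolls (10+9) = 29. Cumulative: 86
Frame 8: STRIKE. 10 + next two rolls (9+0) = 19. Cumulative: 105
Frame 9: OPEN (9+0=9). Cumulative: 114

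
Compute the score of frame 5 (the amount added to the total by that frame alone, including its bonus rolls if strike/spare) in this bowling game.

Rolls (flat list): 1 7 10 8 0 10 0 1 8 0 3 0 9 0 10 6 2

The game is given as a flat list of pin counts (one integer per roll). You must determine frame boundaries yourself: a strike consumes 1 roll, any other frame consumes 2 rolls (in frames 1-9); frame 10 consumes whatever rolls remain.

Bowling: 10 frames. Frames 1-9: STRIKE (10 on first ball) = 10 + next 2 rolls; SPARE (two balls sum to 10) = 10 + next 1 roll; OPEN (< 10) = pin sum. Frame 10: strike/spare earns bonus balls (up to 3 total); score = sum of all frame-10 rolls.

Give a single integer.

Answer: 1

Derivation:
Frame 1: OPEN (1+7=8). Cumulative: 8
Frame 2: STRIKE. 10 + next two rolls (8+0) = 18. Cumulative: 26
Frame 3: OPEN (8+0=8). Cumulative: 34
Frame 4: STRIKE. 10 + next two rolls (0+1) = 11. Cumulative: 45
Frame 5: OPEN (0+1=1). Cumulative: 46
Frame 6: OPEN (8+0=8). Cumulative: 54
Frame 7: OPEN (3+0=3). Cumulative: 57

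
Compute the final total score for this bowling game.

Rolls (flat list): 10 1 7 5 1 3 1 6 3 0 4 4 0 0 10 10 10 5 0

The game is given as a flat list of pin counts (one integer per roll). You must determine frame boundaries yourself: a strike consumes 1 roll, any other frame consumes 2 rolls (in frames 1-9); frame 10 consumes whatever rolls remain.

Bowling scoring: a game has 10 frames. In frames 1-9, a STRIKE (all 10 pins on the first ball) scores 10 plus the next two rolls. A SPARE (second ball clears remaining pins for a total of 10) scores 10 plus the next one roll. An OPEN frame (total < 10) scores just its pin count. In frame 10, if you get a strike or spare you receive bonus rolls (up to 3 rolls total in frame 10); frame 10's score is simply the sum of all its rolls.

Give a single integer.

Answer: 113

Derivation:
Frame 1: STRIKE. 10 + next two rolls (1+7) = 18. Cumulative: 18
Frame 2: OPEN (1+7=8). Cumulative: 26
Frame 3: OPEN (5+1=6). Cumulative: 32
Frame 4: OPEN (3+1=4). Cumulative: 36
Frame 5: OPEN (6+3=9). Cumulative: 45
Frame 6: OPEN (0+4=4). Cumulative: 49
Frame 7: OPEN (4+0=4). Cumulative: 53
Frame 8: SPARE (0+10=10). 10 + next roll (10) = 20. Cumulative: 73
Frame 9: STRIKE. 10 + next two rolls (10+5) = 25. Cumulative: 98
Frame 10: STRIKE. Sum of all frame-10 rolls (10+5+0) = 15. Cumulative: 113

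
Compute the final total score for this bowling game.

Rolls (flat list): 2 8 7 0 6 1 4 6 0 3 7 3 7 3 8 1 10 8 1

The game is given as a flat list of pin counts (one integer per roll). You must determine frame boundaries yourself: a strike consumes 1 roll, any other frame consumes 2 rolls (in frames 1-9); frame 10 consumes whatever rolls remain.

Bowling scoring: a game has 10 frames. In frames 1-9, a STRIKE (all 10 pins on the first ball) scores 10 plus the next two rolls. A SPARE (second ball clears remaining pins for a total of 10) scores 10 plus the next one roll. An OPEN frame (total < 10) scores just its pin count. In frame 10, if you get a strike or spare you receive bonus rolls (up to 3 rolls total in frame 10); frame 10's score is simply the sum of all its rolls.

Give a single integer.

Answer: 116

Derivation:
Frame 1: SPARE (2+8=10). 10 + next roll (7) = 17. Cumulative: 17
Frame 2: OPEN (7+0=7). Cumulative: 24
Frame 3: OPEN (6+1=7). Cumulative: 31
Frame 4: SPARE (4+6=10). 10 + next roll (0) = 10. Cumulative: 41
Frame 5: OPEN (0+3=3). Cumulative: 44
Frame 6: SPARE (7+3=10). 10 + next roll (7) = 17. Cumulative: 61
Frame 7: SPARE (7+3=10). 10 + next roll (8) = 18. Cumulative: 79
Frame 8: OPEN (8+1=9). Cumulative: 88
Frame 9: STRIKE. 10 + next two rolls (8+1) = 19. Cumulative: 107
Frame 10: OPEN. Sum of all frame-10 rolls (8+1) = 9. Cumulative: 116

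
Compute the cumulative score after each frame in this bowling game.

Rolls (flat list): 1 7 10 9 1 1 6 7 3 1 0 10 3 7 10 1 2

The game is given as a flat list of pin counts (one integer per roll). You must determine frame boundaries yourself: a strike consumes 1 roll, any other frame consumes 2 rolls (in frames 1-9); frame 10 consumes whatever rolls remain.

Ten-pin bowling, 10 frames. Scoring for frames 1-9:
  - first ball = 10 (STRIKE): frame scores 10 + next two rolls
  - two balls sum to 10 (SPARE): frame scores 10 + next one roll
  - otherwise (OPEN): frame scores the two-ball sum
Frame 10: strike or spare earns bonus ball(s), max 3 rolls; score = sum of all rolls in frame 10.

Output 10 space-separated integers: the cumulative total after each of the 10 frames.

Frame 1: OPEN (1+7=8). Cumulative: 8
Frame 2: STRIKE. 10 + next two rolls (9+1) = 20. Cumulative: 28
Frame 3: SPARE (9+1=10). 10 + next roll (1) = 11. Cumulative: 39
Frame 4: OPEN (1+6=7). Cumulative: 46
Frame 5: SPARE (7+3=10). 10 + next roll (1) = 11. Cumulative: 57
Frame 6: OPEN (1+0=1). Cumulative: 58
Frame 7: STRIKE. 10 + next two rolls (3+7) = 20. Cumulative: 78
Frame 8: SPARE (3+7=10). 10 + next roll (10) = 20. Cumulative: 98
Frame 9: STRIKE. 10 + next two rolls (1+2) = 13. Cumulative: 111
Frame 10: OPEN. Sum of all frame-10 rolls (1+2) = 3. Cumulative: 114

Answer: 8 28 39 46 57 58 78 98 111 114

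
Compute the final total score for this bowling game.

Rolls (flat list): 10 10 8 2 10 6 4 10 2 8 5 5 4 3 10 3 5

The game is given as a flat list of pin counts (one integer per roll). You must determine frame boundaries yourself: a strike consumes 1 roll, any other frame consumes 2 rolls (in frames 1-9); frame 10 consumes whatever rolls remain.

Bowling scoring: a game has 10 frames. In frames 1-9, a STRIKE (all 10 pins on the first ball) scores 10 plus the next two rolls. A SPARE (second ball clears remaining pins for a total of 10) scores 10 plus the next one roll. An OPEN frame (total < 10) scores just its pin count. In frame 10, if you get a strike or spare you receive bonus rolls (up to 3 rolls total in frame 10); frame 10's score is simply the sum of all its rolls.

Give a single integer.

Answer: 182

Derivation:
Frame 1: STRIKE. 10 + next two rolls (10+8) = 28. Cumulative: 28
Frame 2: STRIKE. 10 + next two rolls (8+2) = 20. Cumulative: 48
Frame 3: SPARE (8+2=10). 10 + next roll (10) = 20. Cumulative: 68
Frame 4: STRIKE. 10 + next two rolls (6+4) = 20. Cumulative: 88
Frame 5: SPARE (6+4=10). 10 + next roll (10) = 20. Cumulative: 108
Frame 6: STRIKE. 10 + next two rolls (2+8) = 20. Cumulative: 128
Frame 7: SPARE (2+8=10). 10 + next roll (5) = 15. Cumulative: 143
Frame 8: SPARE (5+5=10). 10 + next roll (4) = 14. Cumulative: 157
Frame 9: OPEN (4+3=7). Cumulative: 164
Frame 10: STRIKE. Sum of all frame-10 rolls (10+3+5) = 18. Cumulative: 182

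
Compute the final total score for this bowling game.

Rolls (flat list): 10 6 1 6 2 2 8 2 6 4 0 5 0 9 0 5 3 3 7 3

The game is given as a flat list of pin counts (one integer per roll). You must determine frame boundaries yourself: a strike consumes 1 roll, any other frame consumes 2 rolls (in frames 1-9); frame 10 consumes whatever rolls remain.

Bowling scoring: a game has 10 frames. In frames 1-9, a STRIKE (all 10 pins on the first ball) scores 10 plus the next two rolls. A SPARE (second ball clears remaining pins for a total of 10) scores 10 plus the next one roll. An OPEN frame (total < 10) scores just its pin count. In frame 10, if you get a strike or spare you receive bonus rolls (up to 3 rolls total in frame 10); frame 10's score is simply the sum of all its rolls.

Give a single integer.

Answer: 91

Derivation:
Frame 1: STRIKE. 10 + next two rolls (6+1) = 17. Cumulative: 17
Frame 2: OPEN (6+1=7). Cumulative: 24
Frame 3: OPEN (6+2=8). Cumulative: 32
Frame 4: SPARE (2+8=10). 10 + next roll (2) = 12. Cumulative: 44
Frame 5: OPEN (2+6=8). Cumulative: 52
Frame 6: OPEN (4+0=4). Cumulative: 56
Frame 7: OPEN (5+0=5). Cumulative: 61
Frame 8: OPEN (9+0=9). Cumulative: 70
Frame 9: OPEN (5+3=8). Cumulative: 78
Frame 10: SPARE. Sum of all frame-10 rolls (3+7+3) = 13. Cumulative: 91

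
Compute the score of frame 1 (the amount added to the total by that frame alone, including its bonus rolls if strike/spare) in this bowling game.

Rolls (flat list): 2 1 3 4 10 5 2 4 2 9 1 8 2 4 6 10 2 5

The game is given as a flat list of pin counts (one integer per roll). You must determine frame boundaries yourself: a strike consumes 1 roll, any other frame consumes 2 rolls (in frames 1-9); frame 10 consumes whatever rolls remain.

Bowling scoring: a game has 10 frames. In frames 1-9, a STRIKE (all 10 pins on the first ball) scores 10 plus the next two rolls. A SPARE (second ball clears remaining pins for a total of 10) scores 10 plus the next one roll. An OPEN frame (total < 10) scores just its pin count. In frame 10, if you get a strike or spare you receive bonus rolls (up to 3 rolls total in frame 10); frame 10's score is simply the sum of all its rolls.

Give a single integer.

Frame 1: OPEN (2+1=3). Cumulative: 3
Frame 2: OPEN (3+4=7). Cumulative: 10
Frame 3: STRIKE. 10 + next two rolls (5+2) = 17. Cumulative: 27

Answer: 3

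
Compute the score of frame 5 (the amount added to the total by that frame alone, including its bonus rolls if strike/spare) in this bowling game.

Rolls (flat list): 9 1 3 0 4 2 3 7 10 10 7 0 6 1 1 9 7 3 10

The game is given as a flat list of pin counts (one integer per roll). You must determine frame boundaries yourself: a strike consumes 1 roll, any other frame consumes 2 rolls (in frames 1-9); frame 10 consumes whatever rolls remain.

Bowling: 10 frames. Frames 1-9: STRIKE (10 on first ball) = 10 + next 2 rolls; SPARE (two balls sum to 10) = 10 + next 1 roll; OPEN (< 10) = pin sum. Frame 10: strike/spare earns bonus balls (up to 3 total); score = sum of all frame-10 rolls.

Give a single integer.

Frame 1: SPARE (9+1=10). 10 + next roll (3) = 13. Cumulative: 13
Frame 2: OPEN (3+0=3). Cumulative: 16
Frame 3: OPEN (4+2=6). Cumulative: 22
Frame 4: SPARE (3+7=10). 10 + next roll (10) = 20. Cumulative: 42
Frame 5: STRIKE. 10 + next two rolls (10+7) = 27. Cumulative: 69
Frame 6: STRIKE. 10 + next two rolls (7+0) = 17. Cumulative: 86
Frame 7: OPEN (7+0=7). Cumulative: 93

Answer: 27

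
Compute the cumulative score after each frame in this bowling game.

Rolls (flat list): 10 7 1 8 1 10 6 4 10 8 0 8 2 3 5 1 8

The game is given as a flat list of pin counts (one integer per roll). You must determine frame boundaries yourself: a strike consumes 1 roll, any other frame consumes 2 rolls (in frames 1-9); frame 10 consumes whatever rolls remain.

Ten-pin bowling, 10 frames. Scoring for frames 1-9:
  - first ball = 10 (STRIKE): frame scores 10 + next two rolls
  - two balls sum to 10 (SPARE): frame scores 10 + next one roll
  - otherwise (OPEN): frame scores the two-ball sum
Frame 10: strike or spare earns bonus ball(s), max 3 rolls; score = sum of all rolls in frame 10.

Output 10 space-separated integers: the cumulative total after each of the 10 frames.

Answer: 18 26 35 55 75 93 101 114 122 131

Derivation:
Frame 1: STRIKE. 10 + next two rolls (7+1) = 18. Cumulative: 18
Frame 2: OPEN (7+1=8). Cumulative: 26
Frame 3: OPEN (8+1=9). Cumulative: 35
Frame 4: STRIKE. 10 + next two rolls (6+4) = 20. Cumulative: 55
Frame 5: SPARE (6+4=10). 10 + next roll (10) = 20. Cumulative: 75
Frame 6: STRIKE. 10 + next two rolls (8+0) = 18. Cumulative: 93
Frame 7: OPEN (8+0=8). Cumulative: 101
Frame 8: SPARE (8+2=10). 10 + next roll (3) = 13. Cumulative: 114
Frame 9: OPEN (3+5=8). Cumulative: 122
Frame 10: OPEN. Sum of all frame-10 rolls (1+8) = 9. Cumulative: 131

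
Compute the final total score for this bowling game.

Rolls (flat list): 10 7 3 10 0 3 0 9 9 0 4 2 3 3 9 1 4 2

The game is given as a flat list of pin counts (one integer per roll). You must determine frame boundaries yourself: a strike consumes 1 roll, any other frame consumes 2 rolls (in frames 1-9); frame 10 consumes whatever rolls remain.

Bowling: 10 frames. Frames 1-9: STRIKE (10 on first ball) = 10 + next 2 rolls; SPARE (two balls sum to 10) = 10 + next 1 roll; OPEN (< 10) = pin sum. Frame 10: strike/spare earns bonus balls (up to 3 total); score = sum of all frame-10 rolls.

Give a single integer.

Frame 1: STRIKE. 10 + next two rolls (7+3) = 20. Cumulative: 20
Frame 2: SPARE (7+3=10). 10 + next roll (10) = 20. Cumulative: 40
Frame 3: STRIKE. 10 + next two rolls (0+3) = 13. Cumulative: 53
Frame 4: OPEN (0+3=3). Cumulative: 56
Frame 5: OPEN (0+9=9). Cumulative: 65
Frame 6: OPEN (9+0=9). Cumulative: 74
Frame 7: OPEN (4+2=6). Cumulative: 80
Frame 8: OPEN (3+3=6). Cumulative: 86
Frame 9: SPARE (9+1=10). 10 + next roll (4) = 14. Cumulative: 100
Frame 10: OPEN. Sum of all frame-10 rolls (4+2) = 6. Cumulative: 106

Answer: 106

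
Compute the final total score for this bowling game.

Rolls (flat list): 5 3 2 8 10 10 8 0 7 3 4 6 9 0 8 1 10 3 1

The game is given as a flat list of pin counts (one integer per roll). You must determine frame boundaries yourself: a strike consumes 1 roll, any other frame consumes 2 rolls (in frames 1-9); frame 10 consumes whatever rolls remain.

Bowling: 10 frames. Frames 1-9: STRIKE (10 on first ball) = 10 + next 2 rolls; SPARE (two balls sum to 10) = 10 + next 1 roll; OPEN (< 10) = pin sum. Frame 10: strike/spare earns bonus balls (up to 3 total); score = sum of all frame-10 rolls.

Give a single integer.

Frame 1: OPEN (5+3=8). Cumulative: 8
Frame 2: SPARE (2+8=10). 10 + next roll (10) = 20. Cumulative: 28
Frame 3: STRIKE. 10 + next two rolls (10+8) = 28. Cumulative: 56
Frame 4: STRIKE. 10 + next two rolls (8+0) = 18. Cumulative: 74
Frame 5: OPEN (8+0=8). Cumulative: 82
Frame 6: SPARE (7+3=10). 10 + next roll (4) = 14. Cumulative: 96
Frame 7: SPARE (4+6=10). 10 + next roll (9) = 19. Cumulative: 115
Frame 8: OPEN (9+0=9). Cumulative: 124
Frame 9: OPEN (8+1=9). Cumulative: 133
Frame 10: STRIKE. Sum of all frame-10 rolls (10+3+1) = 14. Cumulative: 147

Answer: 147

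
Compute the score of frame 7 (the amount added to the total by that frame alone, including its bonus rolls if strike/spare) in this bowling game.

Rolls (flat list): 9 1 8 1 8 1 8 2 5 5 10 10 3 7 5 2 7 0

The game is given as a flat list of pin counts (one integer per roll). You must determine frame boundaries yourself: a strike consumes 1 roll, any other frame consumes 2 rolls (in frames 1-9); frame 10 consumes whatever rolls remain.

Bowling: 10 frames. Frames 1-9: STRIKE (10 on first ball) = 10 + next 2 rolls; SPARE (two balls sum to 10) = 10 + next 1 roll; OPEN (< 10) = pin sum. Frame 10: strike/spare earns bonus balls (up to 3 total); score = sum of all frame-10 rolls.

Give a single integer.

Answer: 20

Derivation:
Frame 1: SPARE (9+1=10). 10 + next roll (8) = 18. Cumulative: 18
Frame 2: OPEN (8+1=9). Cumulative: 27
Frame 3: OPEN (8+1=9). Cumulative: 36
Frame 4: SPARE (8+2=10). 10 + next roll (5) = 15. Cumulative: 51
Frame 5: SPARE (5+5=10). 10 + next roll (10) = 20. Cumulative: 71
Frame 6: STRIKE. 10 + next two rolls (10+3) = 23. Cumulative: 94
Frame 7: STRIKE. 10 + next two rolls (3+7) = 20. Cumulative: 114
Frame 8: SPARE (3+7=10). 10 + next roll (5) = 15. Cumulative: 129
Frame 9: OPEN (5+2=7). Cumulative: 136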